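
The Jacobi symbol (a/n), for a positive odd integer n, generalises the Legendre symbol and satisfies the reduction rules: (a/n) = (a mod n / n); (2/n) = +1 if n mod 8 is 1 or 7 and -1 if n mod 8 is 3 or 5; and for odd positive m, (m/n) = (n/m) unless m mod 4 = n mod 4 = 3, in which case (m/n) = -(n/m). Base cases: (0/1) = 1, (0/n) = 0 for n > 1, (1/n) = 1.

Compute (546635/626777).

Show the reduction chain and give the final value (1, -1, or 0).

-1

reciprocity: (546635/626777) = +1·(626777/546635) since 546635 mod 4 = 3, 626777 mod 4 = 1; sign now +1
(626777/546635) = (80142/546635)   [reduce mod 546635]
80142 = 2^1·40071; (2/546635) = -1 since 546635 mod 8 = 3, so (80142/546635) = (-1)^1·(40071/546635); sign now -1
reciprocity: (40071/546635) = -1·(546635/40071) since 40071 mod 4 = 3, 546635 mod 4 = 3; sign now +1
(546635/40071) = (25712/40071)   [reduce mod 40071]
25712 = 2^4·1607; (2/40071) = +1 since 40071 mod 8 = 7, so (25712/40071) = (+1)^4·(1607/40071); sign now +1
reciprocity: (1607/40071) = -1·(40071/1607) since 1607 mod 4 = 3, 40071 mod 4 = 3; sign now -1
(40071/1607) = (1503/1607)   [reduce mod 1607]
reciprocity: (1503/1607) = -1·(1607/1503) since 1503 mod 4 = 3, 1607 mod 4 = 3; sign now +1
(1607/1503) = (104/1503)   [reduce mod 1503]
104 = 2^3·13; (2/1503) = +1 since 1503 mod 8 = 7, so (104/1503) = (+1)^3·(13/1503); sign now +1
reciprocity: (13/1503) = +1·(1503/13) since 13 mod 4 = 1, 1503 mod 4 = 3; sign now +1
(1503/13) = (8/13)   [reduce mod 13]
8 = 2^3·1; (2/13) = -1 since 13 mod 8 = 5, so (8/13) = (-1)^3·(1/13); sign now -1
(1/13) = 1; final value = sign = -1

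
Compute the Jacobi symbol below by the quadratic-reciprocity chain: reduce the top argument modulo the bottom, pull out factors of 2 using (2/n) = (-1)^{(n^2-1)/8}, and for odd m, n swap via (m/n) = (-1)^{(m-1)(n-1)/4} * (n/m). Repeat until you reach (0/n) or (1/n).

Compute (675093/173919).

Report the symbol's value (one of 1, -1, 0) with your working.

(675093/173919) = (153336/173919)   [reduce mod 173919]
153336 = 2^3·19167; (2/173919) = +1 since 173919 mod 8 = 7, so (153336/173919) = (+1)^3·(19167/173919); sign now +1
reciprocity: (19167/173919) = -1·(173919/19167) since 19167 mod 4 = 3, 173919 mod 4 = 3; sign now -1
(173919/19167) = (1416/19167)   [reduce mod 19167]
1416 = 2^3·177; (2/19167) = +1 since 19167 mod 8 = 7, so (1416/19167) = (+1)^3·(177/19167); sign now -1
reciprocity: (177/19167) = +1·(19167/177) since 177 mod 4 = 1, 19167 mod 4 = 3; sign now -1
(19167/177) = (51/177)   [reduce mod 177]
reciprocity: (51/177) = +1·(177/51) since 51 mod 4 = 3, 177 mod 4 = 1; sign now -1
(177/51) = (24/51)   [reduce mod 51]
24 = 2^3·3; (2/51) = -1 since 51 mod 8 = 3, so (24/51) = (-1)^3·(3/51); sign now +1
reciprocity: (3/51) = -1·(51/3) since 3 mod 4 = 3, 51 mod 4 = 3; sign now -1
(51/3) = (0/3)   [reduce mod 3]
(0/3) = 0   [gcd(a, n) > 1]; final value = 0

0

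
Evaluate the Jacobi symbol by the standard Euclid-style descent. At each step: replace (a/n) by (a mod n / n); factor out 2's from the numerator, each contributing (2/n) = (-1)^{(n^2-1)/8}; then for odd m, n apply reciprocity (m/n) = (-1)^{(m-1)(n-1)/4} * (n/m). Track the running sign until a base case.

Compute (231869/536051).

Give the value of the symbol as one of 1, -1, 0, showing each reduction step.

-1

flip (231869/536051) -> (536051/231869): both odd, 231869 mod 4 = 1, 536051 mod 4 = 3, so the flip contributes +1; sign now +1
(536051/231869): 536051 mod 231869 = 72313, so (536051/231869) = (72313/231869)
flip (72313/231869) -> (231869/72313): both odd, 72313 mod 4 = 1, 231869 mod 4 = 1, so the flip contributes +1; sign now +1
(231869/72313): 231869 mod 72313 = 14930, so (231869/72313) = (14930/72313)
factor out 2^1: 14930 = 2^1·7465; with 72313 mod 8 = 1, (2/72313) = +1; sign now +1; continue with (7465/72313)
flip (7465/72313) -> (72313/7465): both odd, 7465 mod 4 = 1, 72313 mod 4 = 1, so the flip contributes +1; sign now +1
(72313/7465): 72313 mod 7465 = 5128, so (72313/7465) = (5128/7465)
factor out 2^3: 5128 = 2^3·641; with 7465 mod 8 = 1, (2/7465) = +1; sign now +1; continue with (641/7465)
flip (641/7465) -> (7465/641): both odd, 641 mod 4 = 1, 7465 mod 4 = 1, so the flip contributes +1; sign now +1
(7465/641): 7465 mod 641 = 414, so (7465/641) = (414/641)
factor out 2^1: 414 = 2^1·207; with 641 mod 8 = 1, (2/641) = +1; sign now +1; continue with (207/641)
flip (207/641) -> (641/207): both odd, 207 mod 4 = 3, 641 mod 4 = 1, so the flip contributes +1; sign now +1
(641/207): 641 mod 207 = 20, so (641/207) = (20/207)
factor out 2^2: 20 = 2^2·5; with 207 mod 8 = 7, (2/207) = +1; sign now +1; continue with (5/207)
flip (5/207) -> (207/5): both odd, 5 mod 4 = 1, 207 mod 4 = 3, so the flip contributes +1; sign now +1
(207/5): 207 mod 5 = 2, so (207/5) = (2/5)
factor out 2^1: 2 = 2^1·1; with 5 mod 8 = 5, (2/5) = -1; sign now -1; continue with (1/5)
reached (1/5) = 1, so the symbol is -1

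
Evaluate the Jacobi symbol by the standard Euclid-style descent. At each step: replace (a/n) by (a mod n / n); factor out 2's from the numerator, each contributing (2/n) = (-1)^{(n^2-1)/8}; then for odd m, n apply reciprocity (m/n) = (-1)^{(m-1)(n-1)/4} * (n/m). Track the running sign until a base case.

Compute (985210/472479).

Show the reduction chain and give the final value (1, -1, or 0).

(985210/472479): 985210 mod 472479 = 40252, so (985210/472479) = (40252/472479)
factor out 2^2: 40252 = 2^2·10063; with 472479 mod 8 = 7, (2/472479) = +1; sign now +1; continue with (10063/472479)
flip (10063/472479) -> (472479/10063): both odd, 10063 mod 4 = 3, 472479 mod 4 = 3, so the flip contributes -1; sign now -1
(472479/10063): 472479 mod 10063 = 9581, so (472479/10063) = (9581/10063)
flip (9581/10063) -> (10063/9581): both odd, 9581 mod 4 = 1, 10063 mod 4 = 3, so the flip contributes +1; sign now -1
(10063/9581): 10063 mod 9581 = 482, so (10063/9581) = (482/9581)
factor out 2^1: 482 = 2^1·241; with 9581 mod 8 = 5, (2/9581) = -1; sign now +1; continue with (241/9581)
flip (241/9581) -> (9581/241): both odd, 241 mod 4 = 1, 9581 mod 4 = 1, so the flip contributes +1; sign now +1
(9581/241): 9581 mod 241 = 182, so (9581/241) = (182/241)
factor out 2^1: 182 = 2^1·91; with 241 mod 8 = 1, (2/241) = +1; sign now +1; continue with (91/241)
flip (91/241) -> (241/91): both odd, 91 mod 4 = 3, 241 mod 4 = 1, so the flip contributes +1; sign now +1
(241/91): 241 mod 91 = 59, so (241/91) = (59/91)
flip (59/91) -> (91/59): both odd, 59 mod 4 = 3, 91 mod 4 = 3, so the flip contributes -1; sign now -1
(91/59): 91 mod 59 = 32, so (91/59) = (32/59)
factor out 2^5: 32 = 2^5·1; with 59 mod 8 = 3, (2/59) = -1; sign now +1; continue with (1/59)
reached (1/59) = 1, so the symbol is +1

1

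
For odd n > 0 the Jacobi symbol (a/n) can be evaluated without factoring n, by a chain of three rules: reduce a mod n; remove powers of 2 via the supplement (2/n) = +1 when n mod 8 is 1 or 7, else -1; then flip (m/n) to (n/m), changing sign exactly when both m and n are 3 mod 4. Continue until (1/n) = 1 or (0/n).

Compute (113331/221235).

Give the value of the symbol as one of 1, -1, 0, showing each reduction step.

0

flip (113331/221235) -> (221235/113331): both odd, 113331 mod 4 = 3, 221235 mod 4 = 3, so the flip contributes -1; sign now -1
(221235/113331): 221235 mod 113331 = 107904, so (221235/113331) = (107904/113331)
factor out 2^7: 107904 = 2^7·843; with 113331 mod 8 = 3, (2/113331) = -1; sign now +1; continue with (843/113331)
flip (843/113331) -> (113331/843): both odd, 843 mod 4 = 3, 113331 mod 4 = 3, so the flip contributes -1; sign now -1
(113331/843): 113331 mod 843 = 369, so (113331/843) = (369/843)
flip (369/843) -> (843/369): both odd, 369 mod 4 = 1, 843 mod 4 = 3, so the flip contributes +1; sign now -1
(843/369): 843 mod 369 = 105, so (843/369) = (105/369)
flip (105/369) -> (369/105): both odd, 105 mod 4 = 1, 369 mod 4 = 1, so the flip contributes +1; sign now -1
(369/105): 369 mod 105 = 54, so (369/105) = (54/105)
factor out 2^1: 54 = 2^1·27; with 105 mod 8 = 1, (2/105) = +1; sign now -1; continue with (27/105)
flip (27/105) -> (105/27): both odd, 27 mod 4 = 3, 105 mod 4 = 1, so the flip contributes +1; sign now -1
(105/27): 105 mod 27 = 24, so (105/27) = (24/27)
factor out 2^3: 24 = 2^3·3; with 27 mod 8 = 3, (2/27) = -1; sign now +1; continue with (3/27)
flip (3/27) -> (27/3): both odd, 3 mod 4 = 3, 27 mod 4 = 3, so the flip contributes -1; sign now -1
(27/3): 27 mod 3 = 0, so (27/3) = (0/3)
reached (0/3); gcd(a, n) > 1, so (0/3) = 0 and the symbol is 0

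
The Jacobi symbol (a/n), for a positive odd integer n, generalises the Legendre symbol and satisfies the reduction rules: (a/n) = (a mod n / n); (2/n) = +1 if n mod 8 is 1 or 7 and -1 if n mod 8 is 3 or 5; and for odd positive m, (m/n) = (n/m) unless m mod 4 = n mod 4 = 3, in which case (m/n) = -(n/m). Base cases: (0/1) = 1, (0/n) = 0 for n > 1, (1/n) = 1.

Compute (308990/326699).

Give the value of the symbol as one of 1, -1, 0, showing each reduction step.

-1

308990 = 2^1·154495; (2/326699) = -1 since 326699 mod 8 = 3, so (308990/326699) = (-1)^1·(154495/326699); sign now -1
reciprocity: (154495/326699) = -1·(326699/154495) since 154495 mod 4 = 3, 326699 mod 4 = 3; sign now +1
(326699/154495) = (17709/154495)   [reduce mod 154495]
reciprocity: (17709/154495) = +1·(154495/17709) since 17709 mod 4 = 1, 154495 mod 4 = 3; sign now +1
(154495/17709) = (12823/17709)   [reduce mod 17709]
reciprocity: (12823/17709) = +1·(17709/12823) since 12823 mod 4 = 3, 17709 mod 4 = 1; sign now +1
(17709/12823) = (4886/12823)   [reduce mod 12823]
4886 = 2^1·2443; (2/12823) = +1 since 12823 mod 8 = 7, so (4886/12823) = (+1)^1·(2443/12823); sign now +1
reciprocity: (2443/12823) = -1·(12823/2443) since 2443 mod 4 = 3, 12823 mod 4 = 3; sign now -1
(12823/2443) = (608/2443)   [reduce mod 2443]
608 = 2^5·19; (2/2443) = -1 since 2443 mod 8 = 3, so (608/2443) = (-1)^5·(19/2443); sign now +1
reciprocity: (19/2443) = -1·(2443/19) since 19 mod 4 = 3, 2443 mod 4 = 3; sign now -1
(2443/19) = (11/19)   [reduce mod 19]
reciprocity: (11/19) = -1·(19/11) since 11 mod 4 = 3, 19 mod 4 = 3; sign now +1
(19/11) = (8/11)   [reduce mod 11]
8 = 2^3·1; (2/11) = -1 since 11 mod 8 = 3, so (8/11) = (-1)^3·(1/11); sign now -1
(1/11) = 1; final value = sign = -1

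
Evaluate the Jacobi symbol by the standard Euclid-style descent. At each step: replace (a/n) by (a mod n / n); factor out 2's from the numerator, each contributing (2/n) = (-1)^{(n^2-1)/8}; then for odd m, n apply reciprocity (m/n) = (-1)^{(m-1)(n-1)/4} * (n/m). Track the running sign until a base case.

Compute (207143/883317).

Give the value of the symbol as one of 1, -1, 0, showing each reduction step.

flip (207143/883317) -> (883317/207143): both odd, 207143 mod 4 = 3, 883317 mod 4 = 1, so the flip contributes +1; sign now +1
(883317/207143): 883317 mod 207143 = 54745, so (883317/207143) = (54745/207143)
flip (54745/207143) -> (207143/54745): both odd, 54745 mod 4 = 1, 207143 mod 4 = 3, so the flip contributes +1; sign now +1
(207143/54745): 207143 mod 54745 = 42908, so (207143/54745) = (42908/54745)
factor out 2^2: 42908 = 2^2·10727; with 54745 mod 8 = 1, (2/54745) = +1; sign now +1; continue with (10727/54745)
flip (10727/54745) -> (54745/10727): both odd, 10727 mod 4 = 3, 54745 mod 4 = 1, so the flip contributes +1; sign now +1
(54745/10727): 54745 mod 10727 = 1110, so (54745/10727) = (1110/10727)
factor out 2^1: 1110 = 2^1·555; with 10727 mod 8 = 7, (2/10727) = +1; sign now +1; continue with (555/10727)
flip (555/10727) -> (10727/555): both odd, 555 mod 4 = 3, 10727 mod 4 = 3, so the flip contributes -1; sign now -1
(10727/555): 10727 mod 555 = 182, so (10727/555) = (182/555)
factor out 2^1: 182 = 2^1·91; with 555 mod 8 = 3, (2/555) = -1; sign now +1; continue with (91/555)
flip (91/555) -> (555/91): both odd, 91 mod 4 = 3, 555 mod 4 = 3, so the flip contributes -1; sign now -1
(555/91): 555 mod 91 = 9, so (555/91) = (9/91)
flip (9/91) -> (91/9): both odd, 9 mod 4 = 1, 91 mod 4 = 3, so the flip contributes +1; sign now -1
(91/9): 91 mod 9 = 1, so (91/9) = (1/9)
reached (1/9) = 1, so the symbol is -1

-1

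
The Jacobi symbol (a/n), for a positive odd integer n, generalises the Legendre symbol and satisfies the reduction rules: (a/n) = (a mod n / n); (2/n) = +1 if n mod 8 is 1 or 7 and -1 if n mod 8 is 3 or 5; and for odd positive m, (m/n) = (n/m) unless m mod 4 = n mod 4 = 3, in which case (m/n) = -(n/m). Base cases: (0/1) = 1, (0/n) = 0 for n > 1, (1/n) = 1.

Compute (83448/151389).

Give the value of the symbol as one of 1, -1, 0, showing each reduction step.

factor out 2^3: 83448 = 2^3·10431; with 151389 mod 8 = 5, (2/151389) = -1; sign now -1; continue with (10431/151389)
flip (10431/151389) -> (151389/10431): both odd, 10431 mod 4 = 3, 151389 mod 4 = 1, so the flip contributes +1; sign now -1
(151389/10431): 151389 mod 10431 = 5355, so (151389/10431) = (5355/10431)
flip (5355/10431) -> (10431/5355): both odd, 5355 mod 4 = 3, 10431 mod 4 = 3, so the flip contributes -1; sign now +1
(10431/5355): 10431 mod 5355 = 5076, so (10431/5355) = (5076/5355)
factor out 2^2: 5076 = 2^2·1269; with 5355 mod 8 = 3, (2/5355) = -1; sign now +1; continue with (1269/5355)
flip (1269/5355) -> (5355/1269): both odd, 1269 mod 4 = 1, 5355 mod 4 = 3, so the flip contributes +1; sign now +1
(5355/1269): 5355 mod 1269 = 279, so (5355/1269) = (279/1269)
flip (279/1269) -> (1269/279): both odd, 279 mod 4 = 3, 1269 mod 4 = 1, so the flip contributes +1; sign now +1
(1269/279): 1269 mod 279 = 153, so (1269/279) = (153/279)
flip (153/279) -> (279/153): both odd, 153 mod 4 = 1, 279 mod 4 = 3, so the flip contributes +1; sign now +1
(279/153): 279 mod 153 = 126, so (279/153) = (126/153)
factor out 2^1: 126 = 2^1·63; with 153 mod 8 = 1, (2/153) = +1; sign now +1; continue with (63/153)
flip (63/153) -> (153/63): both odd, 63 mod 4 = 3, 153 mod 4 = 1, so the flip contributes +1; sign now +1
(153/63): 153 mod 63 = 27, so (153/63) = (27/63)
flip (27/63) -> (63/27): both odd, 27 mod 4 = 3, 63 mod 4 = 3, so the flip contributes -1; sign now -1
(63/27): 63 mod 27 = 9, so (63/27) = (9/27)
flip (9/27) -> (27/9): both odd, 9 mod 4 = 1, 27 mod 4 = 3, so the flip contributes +1; sign now -1
(27/9): 27 mod 9 = 0, so (27/9) = (0/9)
reached (0/9); gcd(a, n) > 1, so (0/9) = 0 and the symbol is 0

0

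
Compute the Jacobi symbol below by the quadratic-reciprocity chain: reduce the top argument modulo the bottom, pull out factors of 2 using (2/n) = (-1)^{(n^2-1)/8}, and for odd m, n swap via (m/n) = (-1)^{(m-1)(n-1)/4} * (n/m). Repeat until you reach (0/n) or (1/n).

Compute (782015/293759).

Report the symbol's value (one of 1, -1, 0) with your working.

(782015/293759): 782015 mod 293759 = 194497, so (782015/293759) = (194497/293759)
flip (194497/293759) -> (293759/194497): both odd, 194497 mod 4 = 1, 293759 mod 4 = 3, so the flip contributes +1; sign now +1
(293759/194497): 293759 mod 194497 = 99262, so (293759/194497) = (99262/194497)
factor out 2^1: 99262 = 2^1·49631; with 194497 mod 8 = 1, (2/194497) = +1; sign now +1; continue with (49631/194497)
flip (49631/194497) -> (194497/49631): both odd, 49631 mod 4 = 3, 194497 mod 4 = 1, so the flip contributes +1; sign now +1
(194497/49631): 194497 mod 49631 = 45604, so (194497/49631) = (45604/49631)
factor out 2^2: 45604 = 2^2·11401; with 49631 mod 8 = 7, (2/49631) = +1; sign now +1; continue with (11401/49631)
flip (11401/49631) -> (49631/11401): both odd, 11401 mod 4 = 1, 49631 mod 4 = 3, so the flip contributes +1; sign now +1
(49631/11401): 49631 mod 11401 = 4027, so (49631/11401) = (4027/11401)
flip (4027/11401) -> (11401/4027): both odd, 4027 mod 4 = 3, 11401 mod 4 = 1, so the flip contributes +1; sign now +1
(11401/4027): 11401 mod 4027 = 3347, so (11401/4027) = (3347/4027)
flip (3347/4027) -> (4027/3347): both odd, 3347 mod 4 = 3, 4027 mod 4 = 3, so the flip contributes -1; sign now -1
(4027/3347): 4027 mod 3347 = 680, so (4027/3347) = (680/3347)
factor out 2^3: 680 = 2^3·85; with 3347 mod 8 = 3, (2/3347) = -1; sign now +1; continue with (85/3347)
flip (85/3347) -> (3347/85): both odd, 85 mod 4 = 1, 3347 mod 4 = 3, so the flip contributes +1; sign now +1
(3347/85): 3347 mod 85 = 32, so (3347/85) = (32/85)
factor out 2^5: 32 = 2^5·1; with 85 mod 8 = 5, (2/85) = -1; sign now -1; continue with (1/85)
reached (1/85) = 1, so the symbol is -1

-1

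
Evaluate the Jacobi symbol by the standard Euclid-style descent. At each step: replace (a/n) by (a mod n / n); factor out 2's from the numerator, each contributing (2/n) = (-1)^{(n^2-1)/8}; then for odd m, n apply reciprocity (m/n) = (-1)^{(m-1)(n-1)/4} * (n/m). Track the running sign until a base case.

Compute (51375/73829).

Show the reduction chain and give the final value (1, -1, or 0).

-1

reciprocity: (51375/73829) = +1·(73829/51375) since 51375 mod 4 = 3, 73829 mod 4 = 1; sign now +1
(73829/51375) = (22454/51375)   [reduce mod 51375]
22454 = 2^1·11227; (2/51375) = +1 since 51375 mod 8 = 7, so (22454/51375) = (+1)^1·(11227/51375); sign now +1
reciprocity: (11227/51375) = -1·(51375/11227) since 11227 mod 4 = 3, 51375 mod 4 = 3; sign now -1
(51375/11227) = (6467/11227)   [reduce mod 11227]
reciprocity: (6467/11227) = -1·(11227/6467) since 6467 mod 4 = 3, 11227 mod 4 = 3; sign now +1
(11227/6467) = (4760/6467)   [reduce mod 6467]
4760 = 2^3·595; (2/6467) = -1 since 6467 mod 8 = 3, so (4760/6467) = (-1)^3·(595/6467); sign now -1
reciprocity: (595/6467) = -1·(6467/595) since 595 mod 4 = 3, 6467 mod 4 = 3; sign now +1
(6467/595) = (517/595)   [reduce mod 595]
reciprocity: (517/595) = +1·(595/517) since 517 mod 4 = 1, 595 mod 4 = 3; sign now +1
(595/517) = (78/517)   [reduce mod 517]
78 = 2^1·39; (2/517) = -1 since 517 mod 8 = 5, so (78/517) = (-1)^1·(39/517); sign now -1
reciprocity: (39/517) = +1·(517/39) since 39 mod 4 = 3, 517 mod 4 = 1; sign now -1
(517/39) = (10/39)   [reduce mod 39]
10 = 2^1·5; (2/39) = +1 since 39 mod 8 = 7, so (10/39) = (+1)^1·(5/39); sign now -1
reciprocity: (5/39) = +1·(39/5) since 5 mod 4 = 1, 39 mod 4 = 3; sign now -1
(39/5) = (4/5)   [reduce mod 5]
4 = 2^2·1; (2/5) = -1 since 5 mod 8 = 5, so (4/5) = (-1)^2·(1/5); sign now -1
(1/5) = 1; final value = sign = -1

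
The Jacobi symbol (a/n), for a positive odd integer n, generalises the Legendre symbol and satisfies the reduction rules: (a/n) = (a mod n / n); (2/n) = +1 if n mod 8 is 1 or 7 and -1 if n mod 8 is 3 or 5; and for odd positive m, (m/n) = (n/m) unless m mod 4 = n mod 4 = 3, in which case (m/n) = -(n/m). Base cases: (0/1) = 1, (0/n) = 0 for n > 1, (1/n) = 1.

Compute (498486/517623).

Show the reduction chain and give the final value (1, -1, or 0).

0

factor out 2^1: 498486 = 2^1·249243; with 517623 mod 8 = 7, (2/517623) = +1; sign now +1; continue with (249243/517623)
flip (249243/517623) -> (517623/249243): both odd, 249243 mod 4 = 3, 517623 mod 4 = 3, so the flip contributes -1; sign now -1
(517623/249243): 517623 mod 249243 = 19137, so (517623/249243) = (19137/249243)
flip (19137/249243) -> (249243/19137): both odd, 19137 mod 4 = 1, 249243 mod 4 = 3, so the flip contributes +1; sign now -1
(249243/19137): 249243 mod 19137 = 462, so (249243/19137) = (462/19137)
factor out 2^1: 462 = 2^1·231; with 19137 mod 8 = 1, (2/19137) = +1; sign now -1; continue with (231/19137)
flip (231/19137) -> (19137/231): both odd, 231 mod 4 = 3, 19137 mod 4 = 1, so the flip contributes +1; sign now -1
(19137/231): 19137 mod 231 = 195, so (19137/231) = (195/231)
flip (195/231) -> (231/195): both odd, 195 mod 4 = 3, 231 mod 4 = 3, so the flip contributes -1; sign now +1
(231/195): 231 mod 195 = 36, so (231/195) = (36/195)
factor out 2^2: 36 = 2^2·9; with 195 mod 8 = 3, (2/195) = -1; sign now +1; continue with (9/195)
flip (9/195) -> (195/9): both odd, 9 mod 4 = 1, 195 mod 4 = 3, so the flip contributes +1; sign now +1
(195/9): 195 mod 9 = 6, so (195/9) = (6/9)
factor out 2^1: 6 = 2^1·3; with 9 mod 8 = 1, (2/9) = +1; sign now +1; continue with (3/9)
flip (3/9) -> (9/3): both odd, 3 mod 4 = 3, 9 mod 4 = 1, so the flip contributes +1; sign now +1
(9/3): 9 mod 3 = 0, so (9/3) = (0/3)
reached (0/3); gcd(a, n) > 1, so (0/3) = 0 and the symbol is 0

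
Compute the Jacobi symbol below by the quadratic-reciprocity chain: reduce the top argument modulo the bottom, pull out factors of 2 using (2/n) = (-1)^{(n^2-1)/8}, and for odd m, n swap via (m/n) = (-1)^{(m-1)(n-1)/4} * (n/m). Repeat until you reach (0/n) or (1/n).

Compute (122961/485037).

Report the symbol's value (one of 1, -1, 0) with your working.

flip (122961/485037) -> (485037/122961): both odd, 122961 mod 4 = 1, 485037 mod 4 = 1, so the flip contributes +1; sign now +1
(485037/122961): 485037 mod 122961 = 116154, so (485037/122961) = (116154/122961)
factor out 2^1: 116154 = 2^1·58077; with 122961 mod 8 = 1, (2/122961) = +1; sign now +1; continue with (58077/122961)
flip (58077/122961) -> (122961/58077): both odd, 58077 mod 4 = 1, 122961 mod 4 = 1, so the flip contributes +1; sign now +1
(122961/58077): 122961 mod 58077 = 6807, so (122961/58077) = (6807/58077)
flip (6807/58077) -> (58077/6807): both odd, 6807 mod 4 = 3, 58077 mod 4 = 1, so the flip contributes +1; sign now +1
(58077/6807): 58077 mod 6807 = 3621, so (58077/6807) = (3621/6807)
flip (3621/6807) -> (6807/3621): both odd, 3621 mod 4 = 1, 6807 mod 4 = 3, so the flip contributes +1; sign now +1
(6807/3621): 6807 mod 3621 = 3186, so (6807/3621) = (3186/3621)
factor out 2^1: 3186 = 2^1·1593; with 3621 mod 8 = 5, (2/3621) = -1; sign now -1; continue with (1593/3621)
flip (1593/3621) -> (3621/1593): both odd, 1593 mod 4 = 1, 3621 mod 4 = 1, so the flip contributes +1; sign now -1
(3621/1593): 3621 mod 1593 = 435, so (3621/1593) = (435/1593)
flip (435/1593) -> (1593/435): both odd, 435 mod 4 = 3, 1593 mod 4 = 1, so the flip contributes +1; sign now -1
(1593/435): 1593 mod 435 = 288, so (1593/435) = (288/435)
factor out 2^5: 288 = 2^5·9; with 435 mod 8 = 3, (2/435) = -1; sign now +1; continue with (9/435)
flip (9/435) -> (435/9): both odd, 9 mod 4 = 1, 435 mod 4 = 3, so the flip contributes +1; sign now +1
(435/9): 435 mod 9 = 3, so (435/9) = (3/9)
flip (3/9) -> (9/3): both odd, 3 mod 4 = 3, 9 mod 4 = 1, so the flip contributes +1; sign now +1
(9/3): 9 mod 3 = 0, so (9/3) = (0/3)
reached (0/3); gcd(a, n) > 1, so (0/3) = 0 and the symbol is 0

0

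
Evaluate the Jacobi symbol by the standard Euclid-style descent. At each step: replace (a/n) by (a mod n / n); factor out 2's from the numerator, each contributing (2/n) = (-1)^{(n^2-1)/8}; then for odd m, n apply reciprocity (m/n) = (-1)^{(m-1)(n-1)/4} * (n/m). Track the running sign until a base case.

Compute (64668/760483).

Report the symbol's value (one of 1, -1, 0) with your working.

0

64668 = 2^2·16167; (2/760483) = -1 since 760483 mod 8 = 3, so (64668/760483) = (-1)^2·(16167/760483); sign now +1
reciprocity: (16167/760483) = -1·(760483/16167) since 16167 mod 4 = 3, 760483 mod 4 = 3; sign now -1
(760483/16167) = (634/16167)   [reduce mod 16167]
634 = 2^1·317; (2/16167) = +1 since 16167 mod 8 = 7, so (634/16167) = (+1)^1·(317/16167); sign now -1
reciprocity: (317/16167) = +1·(16167/317) since 317 mod 4 = 1, 16167 mod 4 = 3; sign now -1
(16167/317) = (0/317)   [reduce mod 317]
(0/317) = 0   [gcd(a, n) > 1]; final value = 0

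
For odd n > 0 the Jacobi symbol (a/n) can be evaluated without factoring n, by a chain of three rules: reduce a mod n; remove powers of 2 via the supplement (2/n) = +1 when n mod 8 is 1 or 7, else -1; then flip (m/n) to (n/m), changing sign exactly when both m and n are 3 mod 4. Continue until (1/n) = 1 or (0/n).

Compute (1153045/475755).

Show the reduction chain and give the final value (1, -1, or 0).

(1153045/475755) = (201535/475755)   [reduce mod 475755]
reciprocity: (201535/475755) = -1·(475755/201535) since 201535 mod 4 = 3, 475755 mod 4 = 3; sign now -1
(475755/201535) = (72685/201535)   [reduce mod 201535]
reciprocity: (72685/201535) = +1·(201535/72685) since 72685 mod 4 = 1, 201535 mod 4 = 3; sign now -1
(201535/72685) = (56165/72685)   [reduce mod 72685]
reciprocity: (56165/72685) = +1·(72685/56165) since 56165 mod 4 = 1, 72685 mod 4 = 1; sign now -1
(72685/56165) = (16520/56165)   [reduce mod 56165]
16520 = 2^3·2065; (2/56165) = -1 since 56165 mod 8 = 5, so (16520/56165) = (-1)^3·(2065/56165); sign now +1
reciprocity: (2065/56165) = +1·(56165/2065) since 2065 mod 4 = 1, 56165 mod 4 = 1; sign now +1
(56165/2065) = (410/2065)   [reduce mod 2065]
410 = 2^1·205; (2/2065) = +1 since 2065 mod 8 = 1, so (410/2065) = (+1)^1·(205/2065); sign now +1
reciprocity: (205/2065) = +1·(2065/205) since 205 mod 4 = 1, 2065 mod 4 = 1; sign now +1
(2065/205) = (15/205)   [reduce mod 205]
reciprocity: (15/205) = +1·(205/15) since 15 mod 4 = 3, 205 mod 4 = 1; sign now +1
(205/15) = (10/15)   [reduce mod 15]
10 = 2^1·5; (2/15) = +1 since 15 mod 8 = 7, so (10/15) = (+1)^1·(5/15); sign now +1
reciprocity: (5/15) = +1·(15/5) since 5 mod 4 = 1, 15 mod 4 = 3; sign now +1
(15/5) = (0/5)   [reduce mod 5]
(0/5) = 0   [gcd(a, n) > 1]; final value = 0

0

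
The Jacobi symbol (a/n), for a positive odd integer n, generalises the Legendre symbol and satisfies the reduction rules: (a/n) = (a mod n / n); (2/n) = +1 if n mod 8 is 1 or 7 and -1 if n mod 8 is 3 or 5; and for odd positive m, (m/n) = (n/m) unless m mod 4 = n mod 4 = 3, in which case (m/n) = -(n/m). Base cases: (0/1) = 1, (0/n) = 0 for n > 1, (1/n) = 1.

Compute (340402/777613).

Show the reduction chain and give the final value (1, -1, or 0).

1

340402 = 2^1·170201; (2/777613) = -1 since 777613 mod 8 = 5, so (340402/777613) = (-1)^1·(170201/777613); sign now -1
reciprocity: (170201/777613) = +1·(777613/170201) since 170201 mod 4 = 1, 777613 mod 4 = 1; sign now -1
(777613/170201) = (96809/170201)   [reduce mod 170201]
reciprocity: (96809/170201) = +1·(170201/96809) since 96809 mod 4 = 1, 170201 mod 4 = 1; sign now -1
(170201/96809) = (73392/96809)   [reduce mod 96809]
73392 = 2^4·4587; (2/96809) = +1 since 96809 mod 8 = 1, so (73392/96809) = (+1)^4·(4587/96809); sign now -1
reciprocity: (4587/96809) = +1·(96809/4587) since 4587 mod 4 = 3, 96809 mod 4 = 1; sign now -1
(96809/4587) = (482/4587)   [reduce mod 4587]
482 = 2^1·241; (2/4587) = -1 since 4587 mod 8 = 3, so (482/4587) = (-1)^1·(241/4587); sign now +1
reciprocity: (241/4587) = +1·(4587/241) since 241 mod 4 = 1, 4587 mod 4 = 3; sign now +1
(4587/241) = (8/241)   [reduce mod 241]
8 = 2^3·1; (2/241) = +1 since 241 mod 8 = 1, so (8/241) = (+1)^3·(1/241); sign now +1
(1/241) = 1; final value = sign = +1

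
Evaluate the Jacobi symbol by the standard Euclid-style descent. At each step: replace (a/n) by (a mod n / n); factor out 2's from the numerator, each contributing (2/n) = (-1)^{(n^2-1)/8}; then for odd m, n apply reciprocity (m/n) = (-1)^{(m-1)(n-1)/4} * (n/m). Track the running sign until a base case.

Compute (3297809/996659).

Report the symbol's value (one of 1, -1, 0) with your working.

(3297809/996659) = (307832/996659)   [reduce mod 996659]
307832 = 2^3·38479; (2/996659) = -1 since 996659 mod 8 = 3, so (307832/996659) = (-1)^3·(38479/996659); sign now -1
reciprocity: (38479/996659) = -1·(996659/38479) since 38479 mod 4 = 3, 996659 mod 4 = 3; sign now +1
(996659/38479) = (34684/38479)   [reduce mod 38479]
34684 = 2^2·8671; (2/38479) = +1 since 38479 mod 8 = 7, so (34684/38479) = (+1)^2·(8671/38479); sign now +1
reciprocity: (8671/38479) = -1·(38479/8671) since 8671 mod 4 = 3, 38479 mod 4 = 3; sign now -1
(38479/8671) = (3795/8671)   [reduce mod 8671]
reciprocity: (3795/8671) = -1·(8671/3795) since 3795 mod 4 = 3, 8671 mod 4 = 3; sign now +1
(8671/3795) = (1081/3795)   [reduce mod 3795]
reciprocity: (1081/3795) = +1·(3795/1081) since 1081 mod 4 = 1, 3795 mod 4 = 3; sign now +1
(3795/1081) = (552/1081)   [reduce mod 1081]
552 = 2^3·69; (2/1081) = +1 since 1081 mod 8 = 1, so (552/1081) = (+1)^3·(69/1081); sign now +1
reciprocity: (69/1081) = +1·(1081/69) since 69 mod 4 = 1, 1081 mod 4 = 1; sign now +1
(1081/69) = (46/69)   [reduce mod 69]
46 = 2^1·23; (2/69) = -1 since 69 mod 8 = 5, so (46/69) = (-1)^1·(23/69); sign now -1
reciprocity: (23/69) = +1·(69/23) since 23 mod 4 = 3, 69 mod 4 = 1; sign now -1
(69/23) = (0/23)   [reduce mod 23]
(0/23) = 0   [gcd(a, n) > 1]; final value = 0

0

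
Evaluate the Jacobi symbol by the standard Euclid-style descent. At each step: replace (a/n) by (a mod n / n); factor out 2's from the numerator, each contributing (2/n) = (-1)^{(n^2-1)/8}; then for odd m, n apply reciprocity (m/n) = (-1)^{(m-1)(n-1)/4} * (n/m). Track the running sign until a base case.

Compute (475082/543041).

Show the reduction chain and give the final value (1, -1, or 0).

-1

factor out 2^1: 475082 = 2^1·237541; with 543041 mod 8 = 1, (2/543041) = +1; sign now +1; continue with (237541/543041)
flip (237541/543041) -> (543041/237541): both odd, 237541 mod 4 = 1, 543041 mod 4 = 1, so the flip contributes +1; sign now +1
(543041/237541): 543041 mod 237541 = 67959, so (543041/237541) = (67959/237541)
flip (67959/237541) -> (237541/67959): both odd, 67959 mod 4 = 3, 237541 mod 4 = 1, so the flip contributes +1; sign now +1
(237541/67959): 237541 mod 67959 = 33664, so (237541/67959) = (33664/67959)
factor out 2^7: 33664 = 2^7·263; with 67959 mod 8 = 7, (2/67959) = +1; sign now +1; continue with (263/67959)
flip (263/67959) -> (67959/263): both odd, 263 mod 4 = 3, 67959 mod 4 = 3, so the flip contributes -1; sign now -1
(67959/263): 67959 mod 263 = 105, so (67959/263) = (105/263)
flip (105/263) -> (263/105): both odd, 105 mod 4 = 1, 263 mod 4 = 3, so the flip contributes +1; sign now -1
(263/105): 263 mod 105 = 53, so (263/105) = (53/105)
flip (53/105) -> (105/53): both odd, 53 mod 4 = 1, 105 mod 4 = 1, so the flip contributes +1; sign now -1
(105/53): 105 mod 53 = 52, so (105/53) = (52/53)
factor out 2^2: 52 = 2^2·13; with 53 mod 8 = 5, (2/53) = -1; sign now -1; continue with (13/53)
flip (13/53) -> (53/13): both odd, 13 mod 4 = 1, 53 mod 4 = 1, so the flip contributes +1; sign now -1
(53/13): 53 mod 13 = 1, so (53/13) = (1/13)
reached (1/13) = 1, so the symbol is -1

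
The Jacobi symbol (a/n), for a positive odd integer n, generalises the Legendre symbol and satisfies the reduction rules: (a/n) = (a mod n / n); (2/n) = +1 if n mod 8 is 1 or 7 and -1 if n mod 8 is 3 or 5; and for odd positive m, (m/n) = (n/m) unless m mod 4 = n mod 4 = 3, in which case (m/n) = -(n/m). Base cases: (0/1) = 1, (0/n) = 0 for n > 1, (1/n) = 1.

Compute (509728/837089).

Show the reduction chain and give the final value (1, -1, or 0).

factor out 2^5: 509728 = 2^5·15929; with 837089 mod 8 = 1, (2/837089) = +1; sign now +1; continue with (15929/837089)
flip (15929/837089) -> (837089/15929): both odd, 15929 mod 4 = 1, 837089 mod 4 = 1, so the flip contributes +1; sign now +1
(837089/15929): 837089 mod 15929 = 8781, so (837089/15929) = (8781/15929)
flip (8781/15929) -> (15929/8781): both odd, 8781 mod 4 = 1, 15929 mod 4 = 1, so the flip contributes +1; sign now +1
(15929/8781): 15929 mod 8781 = 7148, so (15929/8781) = (7148/8781)
factor out 2^2: 7148 = 2^2·1787; with 8781 mod 8 = 5, (2/8781) = -1; sign now +1; continue with (1787/8781)
flip (1787/8781) -> (8781/1787): both odd, 1787 mod 4 = 3, 8781 mod 4 = 1, so the flip contributes +1; sign now +1
(8781/1787): 8781 mod 1787 = 1633, so (8781/1787) = (1633/1787)
flip (1633/1787) -> (1787/1633): both odd, 1633 mod 4 = 1, 1787 mod 4 = 3, so the flip contributes +1; sign now +1
(1787/1633): 1787 mod 1633 = 154, so (1787/1633) = (154/1633)
factor out 2^1: 154 = 2^1·77; with 1633 mod 8 = 1, (2/1633) = +1; sign now +1; continue with (77/1633)
flip (77/1633) -> (1633/77): both odd, 77 mod 4 = 1, 1633 mod 4 = 1, so the flip contributes +1; sign now +1
(1633/77): 1633 mod 77 = 16, so (1633/77) = (16/77)
factor out 2^4: 16 = 2^4·1; with 77 mod 8 = 5, (2/77) = -1; sign now +1; continue with (1/77)
reached (1/77) = 1, so the symbol is +1

1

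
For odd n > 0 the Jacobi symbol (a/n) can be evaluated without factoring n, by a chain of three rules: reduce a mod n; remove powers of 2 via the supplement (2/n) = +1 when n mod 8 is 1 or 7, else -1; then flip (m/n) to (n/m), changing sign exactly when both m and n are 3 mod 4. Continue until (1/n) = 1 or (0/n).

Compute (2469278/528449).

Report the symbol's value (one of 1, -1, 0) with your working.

-1

(2469278/528449) = (355482/528449)   [reduce mod 528449]
355482 = 2^1·177741; (2/528449) = +1 since 528449 mod 8 = 1, so (355482/528449) = (+1)^1·(177741/528449); sign now +1
reciprocity: (177741/528449) = +1·(528449/177741) since 177741 mod 4 = 1, 528449 mod 4 = 1; sign now +1
(528449/177741) = (172967/177741)   [reduce mod 177741]
reciprocity: (172967/177741) = +1·(177741/172967) since 172967 mod 4 = 3, 177741 mod 4 = 1; sign now +1
(177741/172967) = (4774/172967)   [reduce mod 172967]
4774 = 2^1·2387; (2/172967) = +1 since 172967 mod 8 = 7, so (4774/172967) = (+1)^1·(2387/172967); sign now +1
reciprocity: (2387/172967) = -1·(172967/2387) since 2387 mod 4 = 3, 172967 mod 4 = 3; sign now -1
(172967/2387) = (1103/2387)   [reduce mod 2387]
reciprocity: (1103/2387) = -1·(2387/1103) since 1103 mod 4 = 3, 2387 mod 4 = 3; sign now +1
(2387/1103) = (181/1103)   [reduce mod 1103]
reciprocity: (181/1103) = +1·(1103/181) since 181 mod 4 = 1, 1103 mod 4 = 3; sign now +1
(1103/181) = (17/181)   [reduce mod 181]
reciprocity: (17/181) = +1·(181/17) since 17 mod 4 = 1, 181 mod 4 = 1; sign now +1
(181/17) = (11/17)   [reduce mod 17]
reciprocity: (11/17) = +1·(17/11) since 11 mod 4 = 3, 17 mod 4 = 1; sign now +1
(17/11) = (6/11)   [reduce mod 11]
6 = 2^1·3; (2/11) = -1 since 11 mod 8 = 3, so (6/11) = (-1)^1·(3/11); sign now -1
reciprocity: (3/11) = -1·(11/3) since 3 mod 4 = 3, 11 mod 4 = 3; sign now +1
(11/3) = (2/3)   [reduce mod 3]
2 = 2^1·1; (2/3) = -1 since 3 mod 8 = 3, so (2/3) = (-1)^1·(1/3); sign now -1
(1/3) = 1; final value = sign = -1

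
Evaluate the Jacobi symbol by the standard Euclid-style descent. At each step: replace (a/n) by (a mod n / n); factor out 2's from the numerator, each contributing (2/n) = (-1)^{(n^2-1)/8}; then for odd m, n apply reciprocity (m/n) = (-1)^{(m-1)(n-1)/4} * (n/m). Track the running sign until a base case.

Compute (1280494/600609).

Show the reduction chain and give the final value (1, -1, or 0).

-1

(1280494/600609) = (79276/600609)   [reduce mod 600609]
79276 = 2^2·19819; (2/600609) = +1 since 600609 mod 8 = 1, so (79276/600609) = (+1)^2·(19819/600609); sign now +1
reciprocity: (19819/600609) = +1·(600609/19819) since 19819 mod 4 = 3, 600609 mod 4 = 1; sign now +1
(600609/19819) = (6039/19819)   [reduce mod 19819]
reciprocity: (6039/19819) = -1·(19819/6039) since 6039 mod 4 = 3, 19819 mod 4 = 3; sign now -1
(19819/6039) = (1702/6039)   [reduce mod 6039]
1702 = 2^1·851; (2/6039) = +1 since 6039 mod 8 = 7, so (1702/6039) = (+1)^1·(851/6039); sign now -1
reciprocity: (851/6039) = -1·(6039/851) since 851 mod 4 = 3, 6039 mod 4 = 3; sign now +1
(6039/851) = (82/851)   [reduce mod 851]
82 = 2^1·41; (2/851) = -1 since 851 mod 8 = 3, so (82/851) = (-1)^1·(41/851); sign now -1
reciprocity: (41/851) = +1·(851/41) since 41 mod 4 = 1, 851 mod 4 = 3; sign now -1
(851/41) = (31/41)   [reduce mod 41]
reciprocity: (31/41) = +1·(41/31) since 31 mod 4 = 3, 41 mod 4 = 1; sign now -1
(41/31) = (10/31)   [reduce mod 31]
10 = 2^1·5; (2/31) = +1 since 31 mod 8 = 7, so (10/31) = (+1)^1·(5/31); sign now -1
reciprocity: (5/31) = +1·(31/5) since 5 mod 4 = 1, 31 mod 4 = 3; sign now -1
(31/5) = (1/5)   [reduce mod 5]
(1/5) = 1; final value = sign = -1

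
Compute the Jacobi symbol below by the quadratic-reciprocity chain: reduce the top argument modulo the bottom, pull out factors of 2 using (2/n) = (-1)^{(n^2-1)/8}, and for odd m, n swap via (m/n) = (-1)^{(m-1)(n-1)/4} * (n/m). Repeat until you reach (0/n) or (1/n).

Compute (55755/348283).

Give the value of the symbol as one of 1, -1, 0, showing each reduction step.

1

reciprocity: (55755/348283) = -1·(348283/55755) since 55755 mod 4 = 3, 348283 mod 4 = 3; sign now -1
(348283/55755) = (13753/55755)   [reduce mod 55755]
reciprocity: (13753/55755) = +1·(55755/13753) since 13753 mod 4 = 1, 55755 mod 4 = 3; sign now -1
(55755/13753) = (743/13753)   [reduce mod 13753]
reciprocity: (743/13753) = +1·(13753/743) since 743 mod 4 = 3, 13753 mod 4 = 1; sign now -1
(13753/743) = (379/743)   [reduce mod 743]
reciprocity: (379/743) = -1·(743/379) since 379 mod 4 = 3, 743 mod 4 = 3; sign now +1
(743/379) = (364/379)   [reduce mod 379]
364 = 2^2·91; (2/379) = -1 since 379 mod 8 = 3, so (364/379) = (-1)^2·(91/379); sign now +1
reciprocity: (91/379) = -1·(379/91) since 91 mod 4 = 3, 379 mod 4 = 3; sign now -1
(379/91) = (15/91)   [reduce mod 91]
reciprocity: (15/91) = -1·(91/15) since 15 mod 4 = 3, 91 mod 4 = 3; sign now +1
(91/15) = (1/15)   [reduce mod 15]
(1/15) = 1; final value = sign = +1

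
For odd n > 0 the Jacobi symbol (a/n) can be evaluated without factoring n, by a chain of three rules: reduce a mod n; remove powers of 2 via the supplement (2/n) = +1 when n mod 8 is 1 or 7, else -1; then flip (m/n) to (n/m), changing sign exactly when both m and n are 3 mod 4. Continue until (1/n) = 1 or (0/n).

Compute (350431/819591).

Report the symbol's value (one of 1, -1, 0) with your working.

1

flip (350431/819591) -> (819591/350431): both odd, 350431 mod 4 = 3, 819591 mod 4 = 3, so the flip contributes -1; sign now -1
(819591/350431): 819591 mod 350431 = 118729, so (819591/350431) = (118729/350431)
flip (118729/350431) -> (350431/118729): both odd, 118729 mod 4 = 1, 350431 mod 4 = 3, so the flip contributes +1; sign now -1
(350431/118729): 350431 mod 118729 = 112973, so (350431/118729) = (112973/118729)
flip (112973/118729) -> (118729/112973): both odd, 112973 mod 4 = 1, 118729 mod 4 = 1, so the flip contributes +1; sign now -1
(118729/112973): 118729 mod 112973 = 5756, so (118729/112973) = (5756/112973)
factor out 2^2: 5756 = 2^2·1439; with 112973 mod 8 = 5, (2/112973) = -1; sign now -1; continue with (1439/112973)
flip (1439/112973) -> (112973/1439): both odd, 1439 mod 4 = 3, 112973 mod 4 = 1, so the flip contributes +1; sign now -1
(112973/1439): 112973 mod 1439 = 731, so (112973/1439) = (731/1439)
flip (731/1439) -> (1439/731): both odd, 731 mod 4 = 3, 1439 mod 4 = 3, so the flip contributes -1; sign now +1
(1439/731): 1439 mod 731 = 708, so (1439/731) = (708/731)
factor out 2^2: 708 = 2^2·177; with 731 mod 8 = 3, (2/731) = -1; sign now +1; continue with (177/731)
flip (177/731) -> (731/177): both odd, 177 mod 4 = 1, 731 mod 4 = 3, so the flip contributes +1; sign now +1
(731/177): 731 mod 177 = 23, so (731/177) = (23/177)
flip (23/177) -> (177/23): both odd, 23 mod 4 = 3, 177 mod 4 = 1, so the flip contributes +1; sign now +1
(177/23): 177 mod 23 = 16, so (177/23) = (16/23)
factor out 2^4: 16 = 2^4·1; with 23 mod 8 = 7, (2/23) = +1; sign now +1; continue with (1/23)
reached (1/23) = 1, so the symbol is +1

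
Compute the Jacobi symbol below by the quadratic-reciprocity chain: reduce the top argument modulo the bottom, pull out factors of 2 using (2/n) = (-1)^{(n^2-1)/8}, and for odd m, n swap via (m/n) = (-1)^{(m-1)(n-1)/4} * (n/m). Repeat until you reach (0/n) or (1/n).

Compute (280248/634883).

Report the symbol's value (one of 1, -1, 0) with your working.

1

factor out 2^3: 280248 = 2^3·35031; with 634883 mod 8 = 3, (2/634883) = -1; sign now -1; continue with (35031/634883)
flip (35031/634883) -> (634883/35031): both odd, 35031 mod 4 = 3, 634883 mod 4 = 3, so the flip contributes -1; sign now +1
(634883/35031): 634883 mod 35031 = 4325, so (634883/35031) = (4325/35031)
flip (4325/35031) -> (35031/4325): both odd, 4325 mod 4 = 1, 35031 mod 4 = 3, so the flip contributes +1; sign now +1
(35031/4325): 35031 mod 4325 = 431, so (35031/4325) = (431/4325)
flip (431/4325) -> (4325/431): both odd, 431 mod 4 = 3, 4325 mod 4 = 1, so the flip contributes +1; sign now +1
(4325/431): 4325 mod 431 = 15, so (4325/431) = (15/431)
flip (15/431) -> (431/15): both odd, 15 mod 4 = 3, 431 mod 4 = 3, so the flip contributes -1; sign now -1
(431/15): 431 mod 15 = 11, so (431/15) = (11/15)
flip (11/15) -> (15/11): both odd, 11 mod 4 = 3, 15 mod 4 = 3, so the flip contributes -1; sign now +1
(15/11): 15 mod 11 = 4, so (15/11) = (4/11)
factor out 2^2: 4 = 2^2·1; with 11 mod 8 = 3, (2/11) = -1; sign now +1; continue with (1/11)
reached (1/11) = 1, so the symbol is +1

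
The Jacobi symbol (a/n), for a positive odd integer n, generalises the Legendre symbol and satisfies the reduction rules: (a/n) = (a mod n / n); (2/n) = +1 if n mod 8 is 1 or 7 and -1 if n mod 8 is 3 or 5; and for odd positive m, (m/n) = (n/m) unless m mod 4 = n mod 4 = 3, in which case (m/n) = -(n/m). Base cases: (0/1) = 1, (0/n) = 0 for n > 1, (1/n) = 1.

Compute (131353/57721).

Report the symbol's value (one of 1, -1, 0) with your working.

(131353/57721) = (15911/57721)   [reduce mod 57721]
reciprocity: (15911/57721) = +1·(57721/15911) since 15911 mod 4 = 3, 57721 mod 4 = 1; sign now +1
(57721/15911) = (9988/15911)   [reduce mod 15911]
9988 = 2^2·2497; (2/15911) = +1 since 15911 mod 8 = 7, so (9988/15911) = (+1)^2·(2497/15911); sign now +1
reciprocity: (2497/15911) = +1·(15911/2497) since 2497 mod 4 = 1, 15911 mod 4 = 3; sign now +1
(15911/2497) = (929/2497)   [reduce mod 2497]
reciprocity: (929/2497) = +1·(2497/929) since 929 mod 4 = 1, 2497 mod 4 = 1; sign now +1
(2497/929) = (639/929)   [reduce mod 929]
reciprocity: (639/929) = +1·(929/639) since 639 mod 4 = 3, 929 mod 4 = 1; sign now +1
(929/639) = (290/639)   [reduce mod 639]
290 = 2^1·145; (2/639) = +1 since 639 mod 8 = 7, so (290/639) = (+1)^1·(145/639); sign now +1
reciprocity: (145/639) = +1·(639/145) since 145 mod 4 = 1, 639 mod 4 = 3; sign now +1
(639/145) = (59/145)   [reduce mod 145]
reciprocity: (59/145) = +1·(145/59) since 59 mod 4 = 3, 145 mod 4 = 1; sign now +1
(145/59) = (27/59)   [reduce mod 59]
reciprocity: (27/59) = -1·(59/27) since 27 mod 4 = 3, 59 mod 4 = 3; sign now -1
(59/27) = (5/27)   [reduce mod 27]
reciprocity: (5/27) = +1·(27/5) since 5 mod 4 = 1, 27 mod 4 = 3; sign now -1
(27/5) = (2/5)   [reduce mod 5]
2 = 2^1·1; (2/5) = -1 since 5 mod 8 = 5, so (2/5) = (-1)^1·(1/5); sign now +1
(1/5) = 1; final value = sign = +1

1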